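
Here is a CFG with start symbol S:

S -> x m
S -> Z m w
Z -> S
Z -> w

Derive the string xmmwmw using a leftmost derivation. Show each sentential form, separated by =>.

S => Zmw   [S -> Z m w]
Zmw => Smw   [Z -> S]
Smw => Zmwmw   [S -> Z m w]
Zmwmw => Smwmw   [Z -> S]
Smwmw => xmmwmw   [S -> x m]

S => Zmw => Smw => Zmwmw => Smwmw => xmmwmw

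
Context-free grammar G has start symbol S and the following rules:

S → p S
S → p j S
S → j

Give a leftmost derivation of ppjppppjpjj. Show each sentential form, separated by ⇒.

S ⇒ pS ⇒ ppjS ⇒ ppjpS ⇒ ppjppS ⇒ ppjpppS ⇒ ppjppppjS ⇒ ppjppppjpjS ⇒ ppjppppjpjj

S ⇒ pS   [S → p S]
pS ⇒ ppjS   [S → p j S]
ppjS ⇒ ppjpS   [S → p S]
ppjpS ⇒ ppjppS   [S → p S]
ppjppS ⇒ ppjpppS   [S → p S]
ppjpppS ⇒ ppjppppjS   [S → p j S]
ppjppppjS ⇒ ppjppppjpjS   [S → p j S]
ppjppppjpjS ⇒ ppjppppjpjj   [S → j]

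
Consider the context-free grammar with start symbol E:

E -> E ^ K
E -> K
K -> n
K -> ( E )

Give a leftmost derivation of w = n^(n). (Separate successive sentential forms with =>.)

E=>E^K=>K^K=>n^K=>n^(E)=>n^(K)=>n^(n)

E => E^K   [E -> E ^ K]
E^K => K^K   [E -> K]
K^K => n^K   [K -> n]
n^K => n^(E)   [K -> ( E )]
n^(E) => n^(K)   [E -> K]
n^(K) => n^(n)   [K -> n]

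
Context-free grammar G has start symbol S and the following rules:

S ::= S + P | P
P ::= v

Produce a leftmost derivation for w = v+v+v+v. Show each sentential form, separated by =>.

S => S+P   [S ::= S + P]
S+P => S+P+P   [S ::= S + P]
S+P+P => S+P+P+P   [S ::= S + P]
S+P+P+P => P+P+P+P   [S ::= P]
P+P+P+P => v+P+P+P   [P ::= v]
v+P+P+P => v+v+P+P   [P ::= v]
v+v+P+P => v+v+v+P   [P ::= v]
v+v+v+P => v+v+v+v   [P ::= v]

S=>S+P=>S+P+P=>S+P+P+P=>P+P+P+P=>v+P+P+P=>v+v+P+P=>v+v+v+P=>v+v+v+v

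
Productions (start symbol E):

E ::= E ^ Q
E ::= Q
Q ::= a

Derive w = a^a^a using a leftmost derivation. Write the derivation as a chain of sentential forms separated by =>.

E => E^Q => E^Q^Q => Q^Q^Q => a^Q^Q => a^a^Q => a^a^a

E => E^Q   [E ::= E ^ Q]
E^Q => E^Q^Q   [E ::= E ^ Q]
E^Q^Q => Q^Q^Q   [E ::= Q]
Q^Q^Q => a^Q^Q   [Q ::= a]
a^Q^Q => a^a^Q   [Q ::= a]
a^a^Q => a^a^a   [Q ::= a]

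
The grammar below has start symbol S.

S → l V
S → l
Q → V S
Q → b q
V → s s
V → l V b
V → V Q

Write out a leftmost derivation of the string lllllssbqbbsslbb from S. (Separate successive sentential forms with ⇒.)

S ⇒ lV   [S → l V]
lV ⇒ llVb   [V → l V b]
llVb ⇒ lllVbb   [V → l V b]
lllVbb ⇒ lllVQbb   [V → V Q]
lllVQbb ⇒ llllVbQbb   [V → l V b]
llllVbQbb ⇒ lllllVbbQbb   [V → l V b]
lllllVbbQbb ⇒ lllllVQbbQbb   [V → V Q]
lllllVQbbQbb ⇒ lllllssQbbQbb   [V → s s]
lllllssQbbQbb ⇒ lllllssbqbbQbb   [Q → b q]
lllllssbqbbQbb ⇒ lllllssbqbbVSbb   [Q → V S]
lllllssbqbbVSbb ⇒ lllllssbqbbssSbb   [V → s s]
lllllssbqbbssSbb ⇒ lllllssbqbbsslbb   [S → l]

S ⇒ lV ⇒ llVb ⇒ lllVbb ⇒ lllVQbb ⇒ llllVbQbb ⇒ lllllVbbQbb ⇒ lllllVQbbQbb ⇒ lllllssQbbQbb ⇒ lllllssbqbbQbb ⇒ lllllssbqbbVSbb ⇒ lllllssbqbbssSbb ⇒ lllllssbqbbsslbb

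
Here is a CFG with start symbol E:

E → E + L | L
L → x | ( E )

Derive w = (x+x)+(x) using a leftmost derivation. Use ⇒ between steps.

E ⇒ E+L   [E → E + L]
E+L ⇒ L+L   [E → L]
L+L ⇒ (E)+L   [L → ( E )]
(E)+L ⇒ (E+L)+L   [E → E + L]
(E+L)+L ⇒ (L+L)+L   [E → L]
(L+L)+L ⇒ (x+L)+L   [L → x]
(x+L)+L ⇒ (x+x)+L   [L → x]
(x+x)+L ⇒ (x+x)+(E)   [L → ( E )]
(x+x)+(E) ⇒ (x+x)+(L)   [E → L]
(x+x)+(L) ⇒ (x+x)+(x)   [L → x]

E ⇒ E+L ⇒ L+L ⇒ (E)+L ⇒ (E+L)+L ⇒ (L+L)+L ⇒ (x+L)+L ⇒ (x+x)+L ⇒ (x+x)+(E) ⇒ (x+x)+(L) ⇒ (x+x)+(x)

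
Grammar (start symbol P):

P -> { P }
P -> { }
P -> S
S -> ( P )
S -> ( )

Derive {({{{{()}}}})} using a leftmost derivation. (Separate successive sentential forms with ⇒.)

P ⇒ {P}   [P -> { P }]
{P} ⇒ {S}   [P -> S]
{S} ⇒ {(P)}   [S -> ( P )]
{(P)} ⇒ {({P})}   [P -> { P }]
{({P})} ⇒ {({{P}})}   [P -> { P }]
{({{P}})} ⇒ {({{{P}}})}   [P -> { P }]
{({{{P}}})} ⇒ {({{{{P}}}})}   [P -> { P }]
{({{{{P}}}})} ⇒ {({{{{S}}}})}   [P -> S]
{({{{{S}}}})} ⇒ {({{{{()}}}})}   [S -> ( )]

P ⇒ {P} ⇒ {S} ⇒ {(P)} ⇒ {({P})} ⇒ {({{P}})} ⇒ {({{{P}}})} ⇒ {({{{{P}}}})} ⇒ {({{{{S}}}})} ⇒ {({{{{()}}}})}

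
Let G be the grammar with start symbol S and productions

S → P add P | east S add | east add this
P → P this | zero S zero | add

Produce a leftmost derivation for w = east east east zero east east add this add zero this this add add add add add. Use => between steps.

S => east S add => east east S add add => east east east S add add add => east east east P add P add add add => east east east P this add P add add add => east east east P this this add P add add add => east east east zero S zero this this add P add add add => east east east zero east S add zero this this add P add add add => east east east zero east east add this add zero this this add P add add add => east east east zero east east add this add zero this this add add add add add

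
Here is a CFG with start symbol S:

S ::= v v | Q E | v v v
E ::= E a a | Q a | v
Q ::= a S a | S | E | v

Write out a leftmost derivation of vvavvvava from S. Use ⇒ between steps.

S ⇒ QE ⇒ SE ⇒ QEE ⇒ EEE ⇒ QaEE ⇒ SaEE ⇒ vvaEE ⇒ vvaQaE ⇒ vvaSaE ⇒ vvavvvaE ⇒ vvavvvaQa ⇒ vvavvvava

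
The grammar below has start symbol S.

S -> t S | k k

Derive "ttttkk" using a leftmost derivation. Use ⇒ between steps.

S ⇒ tS   [S -> t S]
tS ⇒ ttS   [S -> t S]
ttS ⇒ tttS   [S -> t S]
tttS ⇒ ttttS   [S -> t S]
ttttS ⇒ ttttkk   [S -> k k]

S⇒tS⇒ttS⇒tttS⇒ttttS⇒ttttkk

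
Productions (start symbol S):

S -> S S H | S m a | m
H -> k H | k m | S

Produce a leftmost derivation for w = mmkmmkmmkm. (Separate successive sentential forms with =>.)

S=>SSH=>SSHSH=>SSHSHSH=>mSHSHSH=>mmHSHSH=>mmkmSHSH=>mmkmmHSH=>mmkmmkmSH=>mmkmmkmmH=>mmkmmkmmkm

S => SSH   [S -> S S H]
SSH => SSHSH   [S -> S S H]
SSHSH => SSHSHSH   [S -> S S H]
SSHSHSH => mSHSHSH   [S -> m]
mSHSHSH => mmHSHSH   [S -> m]
mmHSHSH => mmkmSHSH   [H -> k m]
mmkmSHSH => mmkmmHSH   [S -> m]
mmkmmHSH => mmkmmkmSH   [H -> k m]
mmkmmkmSH => mmkmmkmmH   [S -> m]
mmkmmkmmH => mmkmmkmmkm   [H -> k m]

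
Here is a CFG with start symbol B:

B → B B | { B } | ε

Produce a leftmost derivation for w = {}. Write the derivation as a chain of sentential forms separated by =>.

B => BB   [B → B B]
BB => BBB   [B → B B]
BBB => BBBB   [B → B B]
BBBB => BBBBB   [B → B B]
BBBBB => BBBBBB   [B → B B]
BBBBBB => {B}BBBBB   [B → { B }]
{B}BBBBB => {}BBBBB   [B → ε]
{}BBBBB => {}BBBB   [B → ε]
{}BBBB => {}BBB   [B → ε]
{}BBB => {}BB   [B → ε]
{}BB => {}B   [B → ε]
{}B => {}   [B → ε]

B => BB => BBB => BBBB => BBBBB => BBBBBB => {B}BBBBB => {}BBBBB => {}BBBB => {}BBB => {}BB => {}B => {}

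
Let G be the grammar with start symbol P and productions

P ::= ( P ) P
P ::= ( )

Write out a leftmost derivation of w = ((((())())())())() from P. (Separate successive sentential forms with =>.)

P => (P)P => ((P)P)P => (((P)P)P)P => ((((P)P)P)P)P => ((((())P)P)P)P => ((((())())P)P)P => ((((())())())P)P => ((((())())())())P => ((((())())())())()

P => (P)P   [P ::= ( P ) P]
(P)P => ((P)P)P   [P ::= ( P ) P]
((P)P)P => (((P)P)P)P   [P ::= ( P ) P]
(((P)P)P)P => ((((P)P)P)P)P   [P ::= ( P ) P]
((((P)P)P)P)P => ((((())P)P)P)P   [P ::= ( )]
((((())P)P)P)P => ((((())())P)P)P   [P ::= ( )]
((((())())P)P)P => ((((())())())P)P   [P ::= ( )]
((((())())())P)P => ((((())())())())P   [P ::= ( )]
((((())())())())P => ((((())())())())()   [P ::= ( )]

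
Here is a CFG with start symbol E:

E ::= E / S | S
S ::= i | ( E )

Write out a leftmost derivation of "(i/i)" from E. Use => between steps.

E => S => (E) => (E/S) => (S/S) => (i/S) => (i/i)

E => S   [E ::= S]
S => (E)   [S ::= ( E )]
(E) => (E/S)   [E ::= E / S]
(E/S) => (S/S)   [E ::= S]
(S/S) => (i/S)   [S ::= i]
(i/S) => (i/i)   [S ::= i]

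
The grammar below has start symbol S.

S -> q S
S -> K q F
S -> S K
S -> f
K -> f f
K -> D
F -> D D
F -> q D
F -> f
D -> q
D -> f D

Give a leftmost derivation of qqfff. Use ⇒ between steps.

S ⇒ SK ⇒ KqFK ⇒ DqFK ⇒ qqFK ⇒ qqfK ⇒ qqfff

S ⇒ SK   [S -> S K]
SK ⇒ KqFK   [S -> K q F]
KqFK ⇒ DqFK   [K -> D]
DqFK ⇒ qqFK   [D -> q]
qqFK ⇒ qqfK   [F -> f]
qqfK ⇒ qqfff   [K -> f f]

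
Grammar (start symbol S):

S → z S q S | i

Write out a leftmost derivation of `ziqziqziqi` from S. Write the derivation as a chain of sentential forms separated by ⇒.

S⇒zSqS⇒ziqS⇒ziqzSqS⇒ziqziqS⇒ziqziqzSqS⇒ziqziqziqS⇒ziqziqziqi

S ⇒ zSqS   [S → z S q S]
zSqS ⇒ ziqS   [S → i]
ziqS ⇒ ziqzSqS   [S → z S q S]
ziqzSqS ⇒ ziqziqS   [S → i]
ziqziqS ⇒ ziqziqzSqS   [S → z S q S]
ziqziqzSqS ⇒ ziqziqziqS   [S → i]
ziqziqziqS ⇒ ziqziqziqi   [S → i]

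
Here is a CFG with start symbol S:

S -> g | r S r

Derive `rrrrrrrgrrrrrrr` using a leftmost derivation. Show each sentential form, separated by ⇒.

S ⇒ rSr ⇒ rrSrr ⇒ rrrSrrr ⇒ rrrrSrrrr ⇒ rrrrrSrrrrr ⇒ rrrrrrSrrrrrr ⇒ rrrrrrrSrrrrrrr ⇒ rrrrrrrgrrrrrrr

S ⇒ rSr   [S -> r S r]
rSr ⇒ rrSrr   [S -> r S r]
rrSrr ⇒ rrrSrrr   [S -> r S r]
rrrSrrr ⇒ rrrrSrrrr   [S -> r S r]
rrrrSrrrr ⇒ rrrrrSrrrrr   [S -> r S r]
rrrrrSrrrrr ⇒ rrrrrrSrrrrrr   [S -> r S r]
rrrrrrSrrrrrr ⇒ rrrrrrrSrrrrrrr   [S -> r S r]
rrrrrrrSrrrrrrr ⇒ rrrrrrrgrrrrrrr   [S -> g]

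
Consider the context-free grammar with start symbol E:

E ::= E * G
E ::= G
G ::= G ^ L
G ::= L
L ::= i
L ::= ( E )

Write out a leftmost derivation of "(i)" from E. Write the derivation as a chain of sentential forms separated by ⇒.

E ⇒ G ⇒ L ⇒ (E) ⇒ (G) ⇒ (L) ⇒ (i)

E ⇒ G   [E ::= G]
G ⇒ L   [G ::= L]
L ⇒ (E)   [L ::= ( E )]
(E) ⇒ (G)   [E ::= G]
(G) ⇒ (L)   [G ::= L]
(L) ⇒ (i)   [L ::= i]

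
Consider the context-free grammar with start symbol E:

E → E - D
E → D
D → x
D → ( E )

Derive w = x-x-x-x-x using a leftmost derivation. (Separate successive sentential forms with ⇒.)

E⇒E-D⇒E-D-D⇒E-D-D-D⇒E-D-D-D-D⇒D-D-D-D-D⇒x-D-D-D-D⇒x-x-D-D-D⇒x-x-x-D-D⇒x-x-x-x-D⇒x-x-x-x-x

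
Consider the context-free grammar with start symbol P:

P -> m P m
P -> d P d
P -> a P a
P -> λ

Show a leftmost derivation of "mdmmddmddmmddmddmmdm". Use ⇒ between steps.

P ⇒ mPm   [P -> m P m]
mPm ⇒ mdPdm   [P -> d P d]
mdPdm ⇒ mdmPmdm   [P -> m P m]
mdmPmdm ⇒ mdmmPmmdm   [P -> m P m]
mdmmPmmdm ⇒ mdmmdPdmmdm   [P -> d P d]
mdmmdPdmmdm ⇒ mdmmddPddmmdm   [P -> d P d]
mdmmddPddmmdm ⇒ mdmmddmPmddmmdm   [P -> m P m]
mdmmddmPmddmmdm ⇒ mdmmddmdPdmddmmdm   [P -> d P d]
mdmmddmdPdmddmmdm ⇒ mdmmddmddPddmddmmdm   [P -> d P d]
mdmmddmddPddmddmmdm ⇒ mdmmddmddmPmddmddmmdm   [P -> m P m]
mdmmddmddmPmddmddmmdm ⇒ mdmmddmddmmddmddmmdm   [P -> λ]

P ⇒ mPm ⇒ mdPdm ⇒ mdmPmdm ⇒ mdmmPmmdm ⇒ mdmmdPdmmdm ⇒ mdmmddPddmmdm ⇒ mdmmddmPmddmmdm ⇒ mdmmddmdPdmddmmdm ⇒ mdmmddmddPddmddmmdm ⇒ mdmmddmddmPmddmddmmdm ⇒ mdmmddmddmmddmddmmdm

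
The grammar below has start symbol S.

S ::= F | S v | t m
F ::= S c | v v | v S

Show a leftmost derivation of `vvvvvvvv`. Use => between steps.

S => Sv   [S ::= S v]
Sv => Svv   [S ::= S v]
Svv => Fvv   [S ::= F]
Fvv => vSvv   [F ::= v S]
vSvv => vFvv   [S ::= F]
vFvv => vvSvv   [F ::= v S]
vvSvv => vvSvvv   [S ::= S v]
vvSvvv => vvSvvvv   [S ::= S v]
vvSvvvv => vvFvvvv   [S ::= F]
vvFvvvv => vvvvvvvv   [F ::= v v]

S => Sv => Svv => Fvv => vSvv => vFvv => vvSvv => vvSvvv => vvSvvvv => vvFvvvv => vvvvvvvv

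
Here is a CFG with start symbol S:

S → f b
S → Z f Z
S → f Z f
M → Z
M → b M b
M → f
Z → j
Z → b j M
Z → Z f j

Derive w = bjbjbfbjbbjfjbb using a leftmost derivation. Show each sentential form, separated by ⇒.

S ⇒ ZfZ ⇒ bjMfZ ⇒ bjbMbfZ ⇒ bjbZbfZ ⇒ bjbjbfZ ⇒ bjbjbfbjM ⇒ bjbjbfbjbMb ⇒ bjbjbfbjbbMbb ⇒ bjbjbfbjbbZbb ⇒ bjbjbfbjbbZfjbb ⇒ bjbjbfbjbbjfjbb

S ⇒ ZfZ   [S → Z f Z]
ZfZ ⇒ bjMfZ   [Z → b j M]
bjMfZ ⇒ bjbMbfZ   [M → b M b]
bjbMbfZ ⇒ bjbZbfZ   [M → Z]
bjbZbfZ ⇒ bjbjbfZ   [Z → j]
bjbjbfZ ⇒ bjbjbfbjM   [Z → b j M]
bjbjbfbjM ⇒ bjbjbfbjbMb   [M → b M b]
bjbjbfbjbMb ⇒ bjbjbfbjbbMbb   [M → b M b]
bjbjbfbjbbMbb ⇒ bjbjbfbjbbZbb   [M → Z]
bjbjbfbjbbZbb ⇒ bjbjbfbjbbZfjbb   [Z → Z f j]
bjbjbfbjbbZfjbb ⇒ bjbjbfbjbbjfjbb   [Z → j]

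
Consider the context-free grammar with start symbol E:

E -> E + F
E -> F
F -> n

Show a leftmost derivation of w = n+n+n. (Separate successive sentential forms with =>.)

E=>E+F=>E+F+F=>F+F+F=>n+F+F=>n+n+F=>n+n+n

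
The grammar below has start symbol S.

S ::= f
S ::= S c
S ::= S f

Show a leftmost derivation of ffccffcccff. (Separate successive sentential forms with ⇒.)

S ⇒ Sf   [S ::= S f]
Sf ⇒ Sff   [S ::= S f]
Sff ⇒ Scff   [S ::= S c]
Scff ⇒ Sccff   [S ::= S c]
Sccff ⇒ Scccff   [S ::= S c]
Scccff ⇒ Sfcccff   [S ::= S f]
Sfcccff ⇒ Sffcccff   [S ::= S f]
Sffcccff ⇒ Scffcccff   [S ::= S c]
Scffcccff ⇒ Sccffcccff   [S ::= S c]
Sccffcccff ⇒ Sfccffcccff   [S ::= S f]
Sfccffcccff ⇒ ffccffcccff   [S ::= f]

S⇒Sf⇒Sff⇒Scff⇒Sccff⇒Scccff⇒Sfcccff⇒Sffcccff⇒Scffcccff⇒Sccffcccff⇒Sfccffcccff⇒ffccffcccff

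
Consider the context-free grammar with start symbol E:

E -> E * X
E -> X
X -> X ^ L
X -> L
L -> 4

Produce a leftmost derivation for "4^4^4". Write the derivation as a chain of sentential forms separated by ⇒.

E ⇒ X ⇒ X^L ⇒ X^L^L ⇒ L^L^L ⇒ 4^L^L ⇒ 4^4^L ⇒ 4^4^4

E ⇒ X   [E -> X]
X ⇒ X^L   [X -> X ^ L]
X^L ⇒ X^L^L   [X -> X ^ L]
X^L^L ⇒ L^L^L   [X -> L]
L^L^L ⇒ 4^L^L   [L -> 4]
4^L^L ⇒ 4^4^L   [L -> 4]
4^4^L ⇒ 4^4^4   [L -> 4]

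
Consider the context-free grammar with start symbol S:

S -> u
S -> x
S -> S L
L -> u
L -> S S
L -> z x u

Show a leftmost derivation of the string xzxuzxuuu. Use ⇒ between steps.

S ⇒ SL   [S -> S L]
SL ⇒ SLL   [S -> S L]
SLL ⇒ SLLL   [S -> S L]
SLLL ⇒ SLLLL   [S -> S L]
SLLLL ⇒ xLLLL   [S -> x]
xLLLL ⇒ xzxuLLL   [L -> z x u]
xzxuLLL ⇒ xzxuzxuLL   [L -> z x u]
xzxuzxuLL ⇒ xzxuzxuuL   [L -> u]
xzxuzxuuL ⇒ xzxuzxuuu   [L -> u]

S ⇒ SL ⇒ SLL ⇒ SLLL ⇒ SLLLL ⇒ xLLLL ⇒ xzxuLLL ⇒ xzxuzxuLL ⇒ xzxuzxuuL ⇒ xzxuzxuuu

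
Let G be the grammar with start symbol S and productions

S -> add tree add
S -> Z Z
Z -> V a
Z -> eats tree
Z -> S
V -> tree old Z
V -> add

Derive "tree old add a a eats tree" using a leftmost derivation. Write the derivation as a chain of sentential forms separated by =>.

S => Z Z => V a Z => tree old Z a Z => tree old V a a Z => tree old add a a Z => tree old add a a eats tree

S => Z Z   [S -> Z Z]
Z Z => V a Z   [Z -> V a]
V a Z => tree old Z a Z   [V -> tree old Z]
tree old Z a Z => tree old V a a Z   [Z -> V a]
tree old V a a Z => tree old add a a Z   [V -> add]
tree old add a a Z => tree old add a a eats tree   [Z -> eats tree]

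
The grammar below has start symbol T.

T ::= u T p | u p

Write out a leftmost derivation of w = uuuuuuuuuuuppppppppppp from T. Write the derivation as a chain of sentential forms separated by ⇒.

T ⇒ uTp ⇒ uuTpp ⇒ uuuTppp ⇒ uuuuTpppp ⇒ uuuuuTppppp ⇒ uuuuuuTpppppp ⇒ uuuuuuuTppppppp ⇒ uuuuuuuuTpppppppp ⇒ uuuuuuuuuTppppppppp ⇒ uuuuuuuuuuTpppppppppp ⇒ uuuuuuuuuuuppppppppppp

T ⇒ uTp   [T ::= u T p]
uTp ⇒ uuTpp   [T ::= u T p]
uuTpp ⇒ uuuTppp   [T ::= u T p]
uuuTppp ⇒ uuuuTpppp   [T ::= u T p]
uuuuTpppp ⇒ uuuuuTppppp   [T ::= u T p]
uuuuuTppppp ⇒ uuuuuuTpppppp   [T ::= u T p]
uuuuuuTpppppp ⇒ uuuuuuuTppppppp   [T ::= u T p]
uuuuuuuTppppppp ⇒ uuuuuuuuTpppppppp   [T ::= u T p]
uuuuuuuuTpppppppp ⇒ uuuuuuuuuTppppppppp   [T ::= u T p]
uuuuuuuuuTppppppppp ⇒ uuuuuuuuuuTpppppppppp   [T ::= u T p]
uuuuuuuuuuTpppppppppp ⇒ uuuuuuuuuuuppppppppppp   [T ::= u p]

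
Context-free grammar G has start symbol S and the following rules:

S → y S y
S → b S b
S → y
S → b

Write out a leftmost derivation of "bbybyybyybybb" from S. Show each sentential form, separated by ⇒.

S⇒bSb⇒bbSbb⇒bbySybb⇒bbybSbybb⇒bbybySybybb⇒bbybyySyybybb⇒bbybyybyybybb

S ⇒ bSb   [S → b S b]
bSb ⇒ bbSbb   [S → b S b]
bbSbb ⇒ bbySybb   [S → y S y]
bbySybb ⇒ bbybSbybb   [S → b S b]
bbybSbybb ⇒ bbybySybybb   [S → y S y]
bbybySybybb ⇒ bbybyySyybybb   [S → y S y]
bbybyySyybybb ⇒ bbybyybyybybb   [S → b]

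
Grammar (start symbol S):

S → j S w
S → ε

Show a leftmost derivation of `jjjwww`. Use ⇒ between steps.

S ⇒ jSw   [S → j S w]
jSw ⇒ jjSww   [S → j S w]
jjSww ⇒ jjjSwww   [S → j S w]
jjjSwww ⇒ jjjwww   [S → ε]

S ⇒ jSw ⇒ jjSww ⇒ jjjSwww ⇒ jjjwww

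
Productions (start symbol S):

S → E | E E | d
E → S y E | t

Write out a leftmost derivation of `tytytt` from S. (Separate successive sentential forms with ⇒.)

S⇒EE⇒SyEE⇒EyEE⇒SyEyEE⇒EyEyEE⇒tyEyEE⇒tytyEE⇒tytytE⇒tytytt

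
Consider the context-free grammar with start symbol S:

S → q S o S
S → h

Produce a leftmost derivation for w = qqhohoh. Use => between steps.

S => qSoS   [S → q S o S]
qSoS => qqSoSoS   [S → q S o S]
qqSoSoS => qqhoSoS   [S → h]
qqhoSoS => qqhohoS   [S → h]
qqhohoS => qqhohoh   [S → h]

S => qSoS => qqSoSoS => qqhoSoS => qqhohoS => qqhohoh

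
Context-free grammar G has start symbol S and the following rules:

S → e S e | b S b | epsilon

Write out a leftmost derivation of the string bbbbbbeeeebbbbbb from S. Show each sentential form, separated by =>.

S => bSb => bbSbb => bbbSbbb => bbbbSbbbb => bbbbbSbbbbb => bbbbbbSbbbbbb => bbbbbbeSebbbbbb => bbbbbbeeSeebbbbbb => bbbbbbeeeebbbbbb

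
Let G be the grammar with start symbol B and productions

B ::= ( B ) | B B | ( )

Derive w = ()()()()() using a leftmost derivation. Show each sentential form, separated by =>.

B => BB => BBB => BBBB => BBBBB => ()BBBB => ()()BBB => ()()()BB => ()()()()B => ()()()()()

B => BB   [B ::= B B]
BB => BBB   [B ::= B B]
BBB => BBBB   [B ::= B B]
BBBB => BBBBB   [B ::= B B]
BBBBB => ()BBBB   [B ::= ( )]
()BBBB => ()()BBB   [B ::= ( )]
()()BBB => ()()()BB   [B ::= ( )]
()()()BB => ()()()()B   [B ::= ( )]
()()()()B => ()()()()()   [B ::= ( )]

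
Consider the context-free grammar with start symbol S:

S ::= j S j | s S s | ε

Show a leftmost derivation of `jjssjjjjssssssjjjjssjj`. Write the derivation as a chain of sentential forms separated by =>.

S => jSj => jjSjj => jjsSsjj => jjssSssjj => jjssjSjssjj => jjssjjSjjssjj => jjssjjjSjjjssjj => jjssjjjjSjjjjssjj => jjssjjjjsSsjjjjssjj => jjssjjjjssSssjjjjssjj => jjssjjjjsssSsssjjjjssjj => jjssjjjjssssssjjjjssjj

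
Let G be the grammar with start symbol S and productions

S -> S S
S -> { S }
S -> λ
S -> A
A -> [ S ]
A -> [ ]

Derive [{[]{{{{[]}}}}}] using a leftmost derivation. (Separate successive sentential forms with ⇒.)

S ⇒ A   [S -> A]
A ⇒ [S]   [A -> [ S ]]
[S] ⇒ [{S}]   [S -> { S }]
[{S}] ⇒ [{SS}]   [S -> S S]
[{SS}] ⇒ [{AS}]   [S -> A]
[{AS}] ⇒ [{[]S}]   [A -> [ ]]
[{[]S}] ⇒ [{[]{S}}]   [S -> { S }]
[{[]{S}}] ⇒ [{[]{{S}}}]   [S -> { S }]
[{[]{{S}}}] ⇒ [{[]{{{S}}}}]   [S -> { S }]
[{[]{{{S}}}}] ⇒ [{[]{{{{S}}}}}]   [S -> { S }]
[{[]{{{{S}}}}}] ⇒ [{[]{{{{A}}}}}]   [S -> A]
[{[]{{{{A}}}}}] ⇒ [{[]{{{{[]}}}}}]   [A -> [ ]]

S ⇒ A ⇒ [S] ⇒ [{S}] ⇒ [{SS}] ⇒ [{AS}] ⇒ [{[]S}] ⇒ [{[]{S}}] ⇒ [{[]{{S}}}] ⇒ [{[]{{{S}}}}] ⇒ [{[]{{{{S}}}}}] ⇒ [{[]{{{{A}}}}}] ⇒ [{[]{{{{[]}}}}}]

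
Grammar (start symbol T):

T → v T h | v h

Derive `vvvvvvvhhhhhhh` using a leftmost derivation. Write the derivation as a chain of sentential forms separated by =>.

T=>vTh=>vvThh=>vvvThhh=>vvvvThhhh=>vvvvvThhhhh=>vvvvvvThhhhhh=>vvvvvvvhhhhhhh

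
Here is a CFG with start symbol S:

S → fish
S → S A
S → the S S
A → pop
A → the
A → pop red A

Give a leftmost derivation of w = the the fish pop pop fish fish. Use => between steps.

S => the S S   [S → the S S]
the S S => the the S S S   [S → the S S]
the the S S S => the the S A S S   [S → S A]
the the S A S S => the the S A A S S   [S → S A]
the the S A A S S => the the fish A A S S   [S → fish]
the the fish A A S S => the the fish pop A S S   [A → pop]
the the fish pop A S S => the the fish pop pop S S   [A → pop]
the the fish pop pop S S => the the fish pop pop fish S   [S → fish]
the the fish pop pop fish S => the the fish pop pop fish fish   [S → fish]

S => the S S => the the S S S => the the S A S S => the the S A A S S => the the fish A A S S => the the fish pop A S S => the the fish pop pop S S => the the fish pop pop fish S => the the fish pop pop fish fish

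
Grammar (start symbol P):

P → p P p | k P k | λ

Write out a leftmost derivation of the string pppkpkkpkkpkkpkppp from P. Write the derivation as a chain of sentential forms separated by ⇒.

P ⇒ pPp   [P → p P p]
pPp ⇒ ppPpp   [P → p P p]
ppPpp ⇒ pppPppp   [P → p P p]
pppPppp ⇒ pppkPkppp   [P → k P k]
pppkPkppp ⇒ pppkpPpkppp   [P → p P p]
pppkpPpkppp ⇒ pppkpkPkpkppp   [P → k P k]
pppkpkPkpkppp ⇒ pppkpkkPkkpkppp   [P → k P k]
pppkpkkPkkpkppp ⇒ pppkpkkpPpkkpkppp   [P → p P p]
pppkpkkpPpkkpkppp ⇒ pppkpkkpkPkpkkpkppp   [P → k P k]
pppkpkkpkPkpkkpkppp ⇒ pppkpkkpkkpkkpkppp   [P → λ]

P⇒pPp⇒ppPpp⇒pppPppp⇒pppkPkppp⇒pppkpPpkppp⇒pppkpkPkpkppp⇒pppkpkkPkkpkppp⇒pppkpkkpPpkkpkppp⇒pppkpkkpkPkpkkpkppp⇒pppkpkkpkkpkkpkppp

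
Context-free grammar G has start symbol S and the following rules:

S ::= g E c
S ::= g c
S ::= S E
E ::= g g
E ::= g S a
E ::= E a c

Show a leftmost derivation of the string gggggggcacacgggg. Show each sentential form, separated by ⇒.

S ⇒ SE ⇒ SEE ⇒ gEcEE ⇒ ggSacEE ⇒ gggEcacEE ⇒ ggggSacacEE ⇒ gggggEcacacEE ⇒ gggggggcacacEE ⇒ gggggggcacacggE ⇒ gggggggcacacgggg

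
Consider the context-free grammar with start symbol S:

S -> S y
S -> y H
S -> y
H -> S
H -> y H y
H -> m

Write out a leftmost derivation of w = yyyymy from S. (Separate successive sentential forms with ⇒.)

S ⇒ yH   [S -> y H]
yH ⇒ yS   [H -> S]
yS ⇒ yyH   [S -> y H]
yyH ⇒ yyS   [H -> S]
yyS ⇒ yySy   [S -> S y]
yySy ⇒ yyyHy   [S -> y H]
yyyHy ⇒ yyySy   [H -> S]
yyySy ⇒ yyyyHy   [S -> y H]
yyyyHy ⇒ yyyymy   [H -> m]

S ⇒ yH ⇒ yS ⇒ yyH ⇒ yyS ⇒ yySy ⇒ yyyHy ⇒ yyySy ⇒ yyyyHy ⇒ yyyymy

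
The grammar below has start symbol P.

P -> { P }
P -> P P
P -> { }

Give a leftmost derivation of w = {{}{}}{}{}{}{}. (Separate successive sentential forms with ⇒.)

P ⇒ PP ⇒ PPP ⇒ PPPP ⇒ PPPPP ⇒ {P}PPPP ⇒ {PP}PPPP ⇒ {{}P}PPPP ⇒ {{}{}}PPPP ⇒ {{}{}}{}PPP ⇒ {{}{}}{}{}PP ⇒ {{}{}}{}{}{}P ⇒ {{}{}}{}{}{}{}

P ⇒ PP   [P -> P P]
PP ⇒ PPP   [P -> P P]
PPP ⇒ PPPP   [P -> P P]
PPPP ⇒ PPPPP   [P -> P P]
PPPPP ⇒ {P}PPPP   [P -> { P }]
{P}PPPP ⇒ {PP}PPPP   [P -> P P]
{PP}PPPP ⇒ {{}P}PPPP   [P -> { }]
{{}P}PPPP ⇒ {{}{}}PPPP   [P -> { }]
{{}{}}PPPP ⇒ {{}{}}{}PPP   [P -> { }]
{{}{}}{}PPP ⇒ {{}{}}{}{}PP   [P -> { }]
{{}{}}{}{}PP ⇒ {{}{}}{}{}{}P   [P -> { }]
{{}{}}{}{}{}P ⇒ {{}{}}{}{}{}{}   [P -> { }]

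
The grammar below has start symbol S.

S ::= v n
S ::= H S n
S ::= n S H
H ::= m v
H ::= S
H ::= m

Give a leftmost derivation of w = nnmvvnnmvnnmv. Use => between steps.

S => nSH => nnSHH => nnHSnHH => nnmvSnHH => nnmvvnnHH => nnmvvnnSH => nnmvvnnHSnH => nnmvvnnmSnH => nnmvvnnmvnnH => nnmvvnnmvnnmv

S => nSH   [S ::= n S H]
nSH => nnSHH   [S ::= n S H]
nnSHH => nnHSnHH   [S ::= H S n]
nnHSnHH => nnmvSnHH   [H ::= m v]
nnmvSnHH => nnmvvnnHH   [S ::= v n]
nnmvvnnHH => nnmvvnnSH   [H ::= S]
nnmvvnnSH => nnmvvnnHSnH   [S ::= H S n]
nnmvvnnHSnH => nnmvvnnmSnH   [H ::= m]
nnmvvnnmSnH => nnmvvnnmvnnH   [S ::= v n]
nnmvvnnmvnnH => nnmvvnnmvnnmv   [H ::= m v]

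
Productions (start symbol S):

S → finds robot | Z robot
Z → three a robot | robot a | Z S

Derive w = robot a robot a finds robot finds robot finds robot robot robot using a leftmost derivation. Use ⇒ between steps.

S ⇒ Z robot ⇒ Z S robot ⇒ robot a S robot ⇒ robot a Z robot robot ⇒ robot a Z S robot robot ⇒ robot a Z S S robot robot ⇒ robot a Z S S S robot robot ⇒ robot a robot a S S S robot robot ⇒ robot a robot a finds robot S S robot robot ⇒ robot a robot a finds robot finds robot S robot robot ⇒ robot a robot a finds robot finds robot finds robot robot robot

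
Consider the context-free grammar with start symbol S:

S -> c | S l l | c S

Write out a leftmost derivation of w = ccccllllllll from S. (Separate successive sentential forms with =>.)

S=>Sll=>cSll=>cSllll=>ccSllll=>ccSllllll=>ccSllllllll=>cccSllllllll=>ccccllllllll

S => Sll   [S -> S l l]
Sll => cSll   [S -> c S]
cSll => cSllll   [S -> S l l]
cSllll => ccSllll   [S -> c S]
ccSllll => ccSllllll   [S -> S l l]
ccSllllll => ccSllllllll   [S -> S l l]
ccSllllllll => cccSllllllll   [S -> c S]
cccSllllllll => ccccllllllll   [S -> c]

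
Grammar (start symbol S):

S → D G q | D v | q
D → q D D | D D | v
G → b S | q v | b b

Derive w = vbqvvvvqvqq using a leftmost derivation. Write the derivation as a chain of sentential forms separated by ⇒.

S ⇒ DGq ⇒ vGq ⇒ vbSq ⇒ vbDGqq ⇒ vbDDGqq ⇒ vbDDDGqq ⇒ vbqDDDDGqq ⇒ vbqvDDDGqq ⇒ vbqvvDDGqq ⇒ vbqvvvDGqq ⇒ vbqvvvvGqq ⇒ vbqvvvvqvqq

S ⇒ DGq   [S → D G q]
DGq ⇒ vGq   [D → v]
vGq ⇒ vbSq   [G → b S]
vbSq ⇒ vbDGqq   [S → D G q]
vbDGqq ⇒ vbDDGqq   [D → D D]
vbDDGqq ⇒ vbDDDGqq   [D → D D]
vbDDDGqq ⇒ vbqDDDDGqq   [D → q D D]
vbqDDDDGqq ⇒ vbqvDDDGqq   [D → v]
vbqvDDDGqq ⇒ vbqvvDDGqq   [D → v]
vbqvvDDGqq ⇒ vbqvvvDGqq   [D → v]
vbqvvvDGqq ⇒ vbqvvvvGqq   [D → v]
vbqvvvvGqq ⇒ vbqvvvvqvqq   [G → q v]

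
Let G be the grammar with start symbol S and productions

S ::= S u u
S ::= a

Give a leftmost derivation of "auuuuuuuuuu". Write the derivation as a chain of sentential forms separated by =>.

S=>Suu=>Suuuu=>Suuuuuu=>Suuuuuuuu=>Suuuuuuuuuu=>auuuuuuuuuu

S => Suu   [S ::= S u u]
Suu => Suuuu   [S ::= S u u]
Suuuu => Suuuuuu   [S ::= S u u]
Suuuuuu => Suuuuuuuu   [S ::= S u u]
Suuuuuuuu => Suuuuuuuuuu   [S ::= S u u]
Suuuuuuuuuu => auuuuuuuuuu   [S ::= a]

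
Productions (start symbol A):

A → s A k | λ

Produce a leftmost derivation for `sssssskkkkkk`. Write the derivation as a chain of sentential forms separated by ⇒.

A⇒sAk⇒ssAkk⇒sssAkkk⇒ssssAkkkk⇒sssssAkkkkk⇒ssssssAkkkkkk⇒sssssskkkkkk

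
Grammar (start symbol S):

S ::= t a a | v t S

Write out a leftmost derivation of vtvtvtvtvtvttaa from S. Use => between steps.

S => vtS   [S ::= v t S]
vtS => vtvtS   [S ::= v t S]
vtvtS => vtvtvtS   [S ::= v t S]
vtvtvtS => vtvtvtvtS   [S ::= v t S]
vtvtvtvtS => vtvtvtvtvtS   [S ::= v t S]
vtvtvtvtvtS => vtvtvtvtvtvtS   [S ::= v t S]
vtvtvtvtvtvtS => vtvtvtvtvtvttaa   [S ::= t a a]

S => vtS => vtvtS => vtvtvtS => vtvtvtvtS => vtvtvtvtvtS => vtvtvtvtvtvtS => vtvtvtvtvtvttaa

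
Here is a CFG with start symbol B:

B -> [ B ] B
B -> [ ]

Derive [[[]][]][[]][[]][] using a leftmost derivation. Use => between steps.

B => [B]B   [B -> [ B ] B]
[B]B => [[B]B]B   [B -> [ B ] B]
[[B]B]B => [[[]]B]B   [B -> [ ]]
[[[]]B]B => [[[]][]]B   [B -> [ ]]
[[[]][]]B => [[[]][]][B]B   [B -> [ B ] B]
[[[]][]][B]B => [[[]][]][[]]B   [B -> [ ]]
[[[]][]][[]]B => [[[]][]][[]][B]B   [B -> [ B ] B]
[[[]][]][[]][B]B => [[[]][]][[]][[]]B   [B -> [ ]]
[[[]][]][[]][[]]B => [[[]][]][[]][[]][]   [B -> [ ]]

B => [B]B => [[B]B]B => [[[]]B]B => [[[]][]]B => [[[]][]][B]B => [[[]][]][[]]B => [[[]][]][[]][B]B => [[[]][]][[]][[]]B => [[[]][]][[]][[]][]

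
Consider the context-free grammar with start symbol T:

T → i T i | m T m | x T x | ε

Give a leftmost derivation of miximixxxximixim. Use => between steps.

T => mTm => miTim => mixTxim => mixiTixim => miximTmixim => miximiTimixim => miximixTximixim => miximixxTxximixim => miximixxxximixim

T => mTm   [T → m T m]
mTm => miTim   [T → i T i]
miTim => mixTxim   [T → x T x]
mixTxim => mixiTixim   [T → i T i]
mixiTixim => miximTmixim   [T → m T m]
miximTmixim => miximiTimixim   [T → i T i]
miximiTimixim => miximixTximixim   [T → x T x]
miximixTximixim => miximixxTxximixim   [T → x T x]
miximixxTxximixim => miximixxxximixim   [T → ε]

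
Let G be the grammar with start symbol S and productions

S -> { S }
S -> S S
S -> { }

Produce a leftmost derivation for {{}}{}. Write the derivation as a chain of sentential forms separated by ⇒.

S ⇒ SS ⇒ {S}S ⇒ {{}}S ⇒ {{}}{}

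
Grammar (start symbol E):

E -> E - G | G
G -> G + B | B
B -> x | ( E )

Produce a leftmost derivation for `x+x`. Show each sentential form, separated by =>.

E=>G=>G+B=>B+B=>x+B=>x+x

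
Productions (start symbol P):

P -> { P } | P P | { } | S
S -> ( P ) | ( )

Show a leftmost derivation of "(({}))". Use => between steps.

P => S => (P) => (S) => ((P)) => (({}))

P => S   [P -> S]
S => (P)   [S -> ( P )]
(P) => (S)   [P -> S]
(S) => ((P))   [S -> ( P )]
((P)) => (({}))   [P -> { }]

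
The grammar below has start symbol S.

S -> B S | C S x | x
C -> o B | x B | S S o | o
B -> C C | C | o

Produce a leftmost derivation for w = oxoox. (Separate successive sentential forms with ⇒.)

S ⇒ BS ⇒ CCS ⇒ oBCS ⇒ oCCS ⇒ oxBCS ⇒ oxCCS ⇒ oxoCS ⇒ oxooS ⇒ oxoox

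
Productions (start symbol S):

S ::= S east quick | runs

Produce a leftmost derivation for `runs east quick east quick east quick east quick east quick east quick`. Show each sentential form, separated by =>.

S => S east quick => S east quick east quick => S east quick east quick east quick => S east quick east quick east quick east quick => S east quick east quick east quick east quick east quick => S east quick east quick east quick east quick east quick east quick => runs east quick east quick east quick east quick east quick east quick

S => S east quick   [S ::= S east quick]
S east quick => S east quick east quick   [S ::= S east quick]
S east quick east quick => S east quick east quick east quick   [S ::= S east quick]
S east quick east quick east quick => S east quick east quick east quick east quick   [S ::= S east quick]
S east quick east quick east quick east quick => S east quick east quick east quick east quick east quick   [S ::= S east quick]
S east quick east quick east quick east quick east quick => S east quick east quick east quick east quick east quick east quick   [S ::= S east quick]
S east quick east quick east quick east quick east quick east quick => runs east quick east quick east quick east quick east quick east quick   [S ::= runs]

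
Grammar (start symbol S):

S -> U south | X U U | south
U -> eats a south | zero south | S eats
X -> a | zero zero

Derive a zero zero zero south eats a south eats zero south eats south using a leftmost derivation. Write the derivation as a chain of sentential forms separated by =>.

S => U south   [S -> U south]
U south => S eats south   [U -> S eats]
S eats south => X U U eats south   [S -> X U U]
X U U eats south => a U U eats south   [X -> a]
a U U eats south => a S eats U eats south   [U -> S eats]
a S eats U eats south => a X U U eats U eats south   [S -> X U U]
a X U U eats U eats south => a zero zero U U eats U eats south   [X -> zero zero]
a zero zero U U eats U eats south => a zero zero zero south U eats U eats south   [U -> zero south]
a zero zero zero south U eats U eats south => a zero zero zero south eats a south eats U eats south   [U -> eats a south]
a zero zero zero south eats a south eats U eats south => a zero zero zero south eats a south eats zero south eats south   [U -> zero south]

S => U south => S eats south => X U U eats south => a U U eats south => a S eats U eats south => a X U U eats U eats south => a zero zero U U eats U eats south => a zero zero zero south U eats U eats south => a zero zero zero south eats a south eats U eats south => a zero zero zero south eats a south eats zero south eats south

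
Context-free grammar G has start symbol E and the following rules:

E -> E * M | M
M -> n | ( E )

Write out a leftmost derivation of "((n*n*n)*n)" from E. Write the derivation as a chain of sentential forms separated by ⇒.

E ⇒ M ⇒ (E) ⇒ (E*M) ⇒ (M*M) ⇒ ((E)*M) ⇒ ((E*M)*M) ⇒ ((E*M*M)*M) ⇒ ((M*M*M)*M) ⇒ ((n*M*M)*M) ⇒ ((n*n*M)*M) ⇒ ((n*n*n)*M) ⇒ ((n*n*n)*n)

E ⇒ M   [E -> M]
M ⇒ (E)   [M -> ( E )]
(E) ⇒ (E*M)   [E -> E * M]
(E*M) ⇒ (M*M)   [E -> M]
(M*M) ⇒ ((E)*M)   [M -> ( E )]
((E)*M) ⇒ ((E*M)*M)   [E -> E * M]
((E*M)*M) ⇒ ((E*M*M)*M)   [E -> E * M]
((E*M*M)*M) ⇒ ((M*M*M)*M)   [E -> M]
((M*M*M)*M) ⇒ ((n*M*M)*M)   [M -> n]
((n*M*M)*M) ⇒ ((n*n*M)*M)   [M -> n]
((n*n*M)*M) ⇒ ((n*n*n)*M)   [M -> n]
((n*n*n)*M) ⇒ ((n*n*n)*n)   [M -> n]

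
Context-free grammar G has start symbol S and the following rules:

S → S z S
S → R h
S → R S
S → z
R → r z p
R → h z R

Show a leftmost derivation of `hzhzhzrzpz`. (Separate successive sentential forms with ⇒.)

S ⇒ RS   [S → R S]
RS ⇒ hzRS   [R → h z R]
hzRS ⇒ hzhzRS   [R → h z R]
hzhzRS ⇒ hzhzhzRS   [R → h z R]
hzhzhzRS ⇒ hzhzhzrzpS   [R → r z p]
hzhzhzrzpS ⇒ hzhzhzrzpz   [S → z]

S ⇒ RS ⇒ hzRS ⇒ hzhzRS ⇒ hzhzhzRS ⇒ hzhzhzrzpS ⇒ hzhzhzrzpz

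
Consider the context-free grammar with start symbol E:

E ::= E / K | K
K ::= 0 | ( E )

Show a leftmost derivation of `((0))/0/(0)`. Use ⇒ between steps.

E ⇒ E/K ⇒ E/K/K ⇒ K/K/K ⇒ (E)/K/K ⇒ (K)/K/K ⇒ ((E))/K/K ⇒ ((K))/K/K ⇒ ((0))/K/K ⇒ ((0))/0/K ⇒ ((0))/0/(E) ⇒ ((0))/0/(K) ⇒ ((0))/0/(0)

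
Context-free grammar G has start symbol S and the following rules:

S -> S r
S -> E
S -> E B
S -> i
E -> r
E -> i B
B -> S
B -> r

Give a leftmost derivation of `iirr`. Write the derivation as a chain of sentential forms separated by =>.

S => EB => iBB => iSB => iEB => iiBB => iirB => iirr

S => EB   [S -> E B]
EB => iBB   [E -> i B]
iBB => iSB   [B -> S]
iSB => iEB   [S -> E]
iEB => iiBB   [E -> i B]
iiBB => iirB   [B -> r]
iirB => iirr   [B -> r]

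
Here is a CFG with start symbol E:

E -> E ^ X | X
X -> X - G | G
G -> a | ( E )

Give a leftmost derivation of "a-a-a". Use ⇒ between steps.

E ⇒ X ⇒ X-G ⇒ X-G-G ⇒ G-G-G ⇒ a-G-G ⇒ a-a-G ⇒ a-a-a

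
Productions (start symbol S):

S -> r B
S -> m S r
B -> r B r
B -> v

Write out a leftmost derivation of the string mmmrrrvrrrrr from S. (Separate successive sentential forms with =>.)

S => mSr   [S -> m S r]
mSr => mmSrr   [S -> m S r]
mmSrr => mmmSrrr   [S -> m S r]
mmmSrrr => mmmrBrrr   [S -> r B]
mmmrBrrr => mmmrrBrrrr   [B -> r B r]
mmmrrBrrrr => mmmrrrBrrrrr   [B -> r B r]
mmmrrrBrrrrr => mmmrrrvrrrrr   [B -> v]

S=>mSr=>mmSrr=>mmmSrrr=>mmmrBrrr=>mmmrrBrrrr=>mmmrrrBrrrrr=>mmmrrrvrrrrr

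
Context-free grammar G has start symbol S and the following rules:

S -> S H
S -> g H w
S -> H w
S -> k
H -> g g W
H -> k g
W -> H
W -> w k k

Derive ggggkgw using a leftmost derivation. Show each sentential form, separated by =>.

S=>Hw=>ggWw=>ggHw=>ggggWw=>ggggHw=>ggggkgw

S => Hw   [S -> H w]
Hw => ggWw   [H -> g g W]
ggWw => ggHw   [W -> H]
ggHw => ggggWw   [H -> g g W]
ggggWw => ggggHw   [W -> H]
ggggHw => ggggkgw   [H -> k g]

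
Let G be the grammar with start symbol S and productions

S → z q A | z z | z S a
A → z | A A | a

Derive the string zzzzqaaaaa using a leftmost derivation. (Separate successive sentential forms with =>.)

S => zSa => zzSaa => zzzSaaa => zzzzqAaaa => zzzzqAAaaa => zzzzqaAaaa => zzzzqaaaaa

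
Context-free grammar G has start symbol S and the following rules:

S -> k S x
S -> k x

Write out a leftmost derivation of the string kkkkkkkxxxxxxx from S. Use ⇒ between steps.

S ⇒ kSx ⇒ kkSxx ⇒ kkkSxxx ⇒ kkkkSxxxx ⇒ kkkkkSxxxxx ⇒ kkkkkkSxxxxxx ⇒ kkkkkkkxxxxxxx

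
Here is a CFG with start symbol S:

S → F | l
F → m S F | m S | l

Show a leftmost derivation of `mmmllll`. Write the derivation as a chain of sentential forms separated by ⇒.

S ⇒ F ⇒ mSF ⇒ mFF ⇒ mmSFF ⇒ mmFFF ⇒ mmmSFFF ⇒ mmmlFFF ⇒ mmmllFF ⇒ mmmlllF ⇒ mmmllll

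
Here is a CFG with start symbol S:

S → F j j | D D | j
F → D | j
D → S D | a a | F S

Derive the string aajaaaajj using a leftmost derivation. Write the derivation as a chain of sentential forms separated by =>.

S=>Fjj=>Djj=>SDjj=>DDDjj=>FSDDjj=>DSDDjj=>aaSDDjj=>aajDDjj=>aajaaDjj=>aajaaaajj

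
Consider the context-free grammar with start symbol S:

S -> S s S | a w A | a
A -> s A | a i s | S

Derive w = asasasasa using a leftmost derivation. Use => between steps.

S=>SsS=>asS=>asSsS=>asSsSsS=>asSsSsSsS=>asasSsSsS=>asasasSsS=>asasasasS=>asasasasa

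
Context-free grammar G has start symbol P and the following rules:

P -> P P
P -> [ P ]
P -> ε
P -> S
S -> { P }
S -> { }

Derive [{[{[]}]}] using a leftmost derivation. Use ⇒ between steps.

P ⇒ [P]   [P -> [ P ]]
[P] ⇒ [S]   [P -> S]
[S] ⇒ [{P}]   [S -> { P }]
[{P}] ⇒ [{PP}]   [P -> P P]
[{PP}] ⇒ [{[P]P}]   [P -> [ P ]]
[{[P]P}] ⇒ [{[S]P}]   [P -> S]
[{[S]P}] ⇒ [{[{P}]P}]   [S -> { P }]
[{[{P}]P}] ⇒ [{[{[P]}]P}]   [P -> [ P ]]
[{[{[P]}]P}] ⇒ [{[{[]}]P}]   [P -> ε]
[{[{[]}]P}] ⇒ [{[{[]}]}]   [P -> ε]

P ⇒ [P] ⇒ [S] ⇒ [{P}] ⇒ [{PP}] ⇒ [{[P]P}] ⇒ [{[S]P}] ⇒ [{[{P}]P}] ⇒ [{[{[P]}]P}] ⇒ [{[{[]}]P}] ⇒ [{[{[]}]}]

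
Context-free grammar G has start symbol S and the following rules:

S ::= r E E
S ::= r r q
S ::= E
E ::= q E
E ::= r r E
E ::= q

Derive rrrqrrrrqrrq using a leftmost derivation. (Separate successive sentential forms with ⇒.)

S ⇒ rEE ⇒ rrrEE ⇒ rrrqEE ⇒ rrrqrrEE ⇒ rrrqrrrrEE ⇒ rrrqrrrrqE ⇒ rrrqrrrrqrrE ⇒ rrrqrrrrqrrq

S ⇒ rEE   [S ::= r E E]
rEE ⇒ rrrEE   [E ::= r r E]
rrrEE ⇒ rrrqEE   [E ::= q E]
rrrqEE ⇒ rrrqrrEE   [E ::= r r E]
rrrqrrEE ⇒ rrrqrrrrEE   [E ::= r r E]
rrrqrrrrEE ⇒ rrrqrrrrqE   [E ::= q]
rrrqrrrrqE ⇒ rrrqrrrrqrrE   [E ::= r r E]
rrrqrrrrqrrE ⇒ rrrqrrrrqrrq   [E ::= q]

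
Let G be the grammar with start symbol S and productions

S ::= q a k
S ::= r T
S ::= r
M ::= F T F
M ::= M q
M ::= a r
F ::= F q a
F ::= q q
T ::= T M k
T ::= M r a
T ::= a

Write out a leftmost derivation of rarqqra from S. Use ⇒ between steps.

S ⇒ rT   [S ::= r T]
rT ⇒ rMra   [T ::= M r a]
rMra ⇒ rMqra   [M ::= M q]
rMqra ⇒ rMqqra   [M ::= M q]
rMqqra ⇒ rarqqra   [M ::= a r]

S ⇒ rT ⇒ rMra ⇒ rMqra ⇒ rMqqra ⇒ rarqqra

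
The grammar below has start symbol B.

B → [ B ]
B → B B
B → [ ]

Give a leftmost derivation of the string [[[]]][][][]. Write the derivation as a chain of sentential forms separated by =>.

B => BB => BBB => BBBB => [B]BBB => [[B]]BBB => [[[]]]BBB => [[[]]][]BB => [[[]]][][]B => [[[]]][][][]

B => BB   [B → B B]
BB => BBB   [B → B B]
BBB => BBBB   [B → B B]
BBBB => [B]BBB   [B → [ B ]]
[B]BBB => [[B]]BBB   [B → [ B ]]
[[B]]BBB => [[[]]]BBB   [B → [ ]]
[[[]]]BBB => [[[]]][]BB   [B → [ ]]
[[[]]][]BB => [[[]]][][]B   [B → [ ]]
[[[]]][][]B => [[[]]][][][]   [B → [ ]]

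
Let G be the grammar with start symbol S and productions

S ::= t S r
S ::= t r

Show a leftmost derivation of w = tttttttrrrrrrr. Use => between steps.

S => tSr => ttSrr => tttSrrr => ttttSrrrr => tttttSrrrrr => ttttttSrrrrrr => tttttttrrrrrrr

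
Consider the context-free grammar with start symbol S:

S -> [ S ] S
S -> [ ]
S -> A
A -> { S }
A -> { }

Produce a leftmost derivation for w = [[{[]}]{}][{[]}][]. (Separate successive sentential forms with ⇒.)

S ⇒ [S]S   [S -> [ S ] S]
[S]S ⇒ [[S]S]S   [S -> [ S ] S]
[[S]S]S ⇒ [[A]S]S   [S -> A]
[[A]S]S ⇒ [[{S}]S]S   [A -> { S }]
[[{S}]S]S ⇒ [[{[]}]S]S   [S -> [ ]]
[[{[]}]S]S ⇒ [[{[]}]A]S   [S -> A]
[[{[]}]A]S ⇒ [[{[]}]{}]S   [A -> { }]
[[{[]}]{}]S ⇒ [[{[]}]{}][S]S   [S -> [ S ] S]
[[{[]}]{}][S]S ⇒ [[{[]}]{}][A]S   [S -> A]
[[{[]}]{}][A]S ⇒ [[{[]}]{}][{S}]S   [A -> { S }]
[[{[]}]{}][{S}]S ⇒ [[{[]}]{}][{[]}]S   [S -> [ ]]
[[{[]}]{}][{[]}]S ⇒ [[{[]}]{}][{[]}][]   [S -> [ ]]

S⇒[S]S⇒[[S]S]S⇒[[A]S]S⇒[[{S}]S]S⇒[[{[]}]S]S⇒[[{[]}]A]S⇒[[{[]}]{}]S⇒[[{[]}]{}][S]S⇒[[{[]}]{}][A]S⇒[[{[]}]{}][{S}]S⇒[[{[]}]{}][{[]}]S⇒[[{[]}]{}][{[]}][]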